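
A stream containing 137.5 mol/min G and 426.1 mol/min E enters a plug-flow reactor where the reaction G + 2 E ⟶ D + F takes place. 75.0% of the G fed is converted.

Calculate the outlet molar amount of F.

G reacted = 0.75 × 137.5 = 103.1 mol/min; ν_G = −1, so ξ = 103.1/1 = 103.1 mol/min.
Outlet amounts (n = n₀ + ν ξ):
  G: 137.5 − 1(103.1) = 34.38
  E: 426.1 − 2(103.1) = 219.9
  D: 0 + 1(103.1) = 103.1
  F: 0 + 1(103.1) = 103.1

103 mol/min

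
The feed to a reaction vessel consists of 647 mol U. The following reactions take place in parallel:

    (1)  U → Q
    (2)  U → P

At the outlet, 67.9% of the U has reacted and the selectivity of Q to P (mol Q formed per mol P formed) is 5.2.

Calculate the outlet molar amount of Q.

Conversion of U: U consumed = 0.679 × 647 = 439.3 mol = 1ξ₁ + 1ξ₂.
Selectivity: 1ξ₁ / (1ξ₂) = 5.2 → ξ₁ = 5.2 ξ₂.
Substitute: (1·5.2 + 1) ξ₂ = 439.3 → ξ₂ = 70.86 mol, ξ₁ = 368.5 mol.
Outlet amounts (n = n₀ + Σ ν·ξ):
  U: 647 − 1(368.5) − 1(70.86) = 207.7
  Q: 0 + 1(368.5) = 368.5
  P: 0 + 1(70.86) = 70.86

368 mol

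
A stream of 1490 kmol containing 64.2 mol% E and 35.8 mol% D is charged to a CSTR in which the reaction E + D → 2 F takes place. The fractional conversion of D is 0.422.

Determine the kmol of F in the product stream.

D reacted = 0.422 × 533.4 = 225.1 kmol; ν_D = −1, so ξ = 225.1/1 = 225.1 kmol.
Outlet amounts (n = n₀ + ν ξ):
  E: 956.6 − 1(225.1) = 731.5
  D: 533.4 − 1(225.1) = 308.3
  F: 0 + 2(225.1) = 450.2

450 kmol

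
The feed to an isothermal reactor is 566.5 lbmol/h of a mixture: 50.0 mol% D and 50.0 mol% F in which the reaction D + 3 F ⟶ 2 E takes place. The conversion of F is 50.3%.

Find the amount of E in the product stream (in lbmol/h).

F reacted = 0.503 × 283.2 = 142.5 lbmol/h; ν_F = −3, so ξ = 142.5/3 = 47.49 lbmol/h.
Outlet amounts (n = n₀ + ν ξ):
  D: 283.2 − 1(47.49) = 235.8
  F: 283.2 − 3(47.49) = 140.8
  E: 0 + 2(47.49) = 94.98

95 lbmol/h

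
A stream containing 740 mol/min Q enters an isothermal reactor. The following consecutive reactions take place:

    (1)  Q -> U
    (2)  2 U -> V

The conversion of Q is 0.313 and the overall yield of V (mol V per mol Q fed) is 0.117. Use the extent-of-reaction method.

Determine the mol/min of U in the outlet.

58.5 mol/min

Conversion of Q: Q consumed = 1ξ₁ = 0.313 × 740 → ξ₁ = 231.6 mol/min.
Yield of V: 1ξ₂ / 740 = 0.117 → ξ₂ = 86.58 mol/min.
Outlet amounts (n = n₀ + Σ ν·ξ):
  Q: 740 − 1(231.6) = 508.4
  U: 0 + 1(231.6) − 2(86.58) = 58.46
  V: 0 + 1(86.58) = 86.58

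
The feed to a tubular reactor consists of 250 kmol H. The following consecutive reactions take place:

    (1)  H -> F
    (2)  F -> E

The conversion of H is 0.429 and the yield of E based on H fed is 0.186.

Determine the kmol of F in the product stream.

Conversion of H: H consumed = 1ξ₁ = 0.429 × 250 → ξ₁ = 107.2 kmol.
Yield of E: 1ξ₂ / 250 = 0.186 → ξ₂ = 46.5 kmol.
Outlet amounts (n = n₀ + Σ ν·ξ):
  H: 250 − 1(107.2) = 142.8
  F: 0 + 1(107.2) − 1(46.5) = 60.75
  E: 0 + 1(46.5) = 46.5

60.8 kmol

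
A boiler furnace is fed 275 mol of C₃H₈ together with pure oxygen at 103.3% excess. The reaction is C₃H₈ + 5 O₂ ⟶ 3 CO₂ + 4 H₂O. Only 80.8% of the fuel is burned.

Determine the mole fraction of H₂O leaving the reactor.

Stoichiometric O₂ = 5 × 275 = 1375 mol; O₂ fed = 1375 × 2.033 = 2795 mol.
Fuel reacted = 0.808 × 275 → ξ = 222.2 mol.
Outlet (n = n₀ + ν ξ):
  C₃H₈: 275 − 1(222.2) = 52.8
  O₂: 2795 − 5(222.2) = 1684
  CO₂: 0 + 3(222.2) = 666.6
  H₂O: 0 + 4(222.2) = 888.8
Total out = 3293 mol; y_H₂O = 888.8 / 3293 = 0.2699.

0.27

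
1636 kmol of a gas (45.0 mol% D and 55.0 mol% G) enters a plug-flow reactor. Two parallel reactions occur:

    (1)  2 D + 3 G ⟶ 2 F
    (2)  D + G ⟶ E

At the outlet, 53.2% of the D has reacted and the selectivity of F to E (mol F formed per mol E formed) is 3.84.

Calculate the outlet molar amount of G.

Conversion of D: D consumed = 0.532 × 736.2 = 391.7 kmol = 2ξ₁ + 1ξ₂.
Selectivity: 2ξ₁ / (1ξ₂) = 3.84 → ξ₁ = 1.92 ξ₂.
Substitute: (2·1.92 + 1) ξ₂ = 391.7 → ξ₂ = 80.92 kmol, ξ₁ = 155.4 kmol.
Outlet amounts (n = n₀ + Σ ν·ξ):
  D: 736.2 − 2(155.4) − 1(80.92) = 344.5
  G: 899.8 − 3(155.4) − 1(80.92) = 352.8
  F: 0 + 2(155.4) = 310.7
  E: 0 + 1(80.92) = 80.92

353 kmol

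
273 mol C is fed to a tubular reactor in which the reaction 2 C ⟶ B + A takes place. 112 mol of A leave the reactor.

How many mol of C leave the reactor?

For A: n = n₀ + 1ξ → 112 = 0 + 1ξ, giving ξ = 112 mol.
Outlet amounts (n = n₀ + ν ξ):
  C: 273 − 2(112) = 49
  B: 0 + 1(112) = 112
  A: 0 + 1(112) = 112

49 mol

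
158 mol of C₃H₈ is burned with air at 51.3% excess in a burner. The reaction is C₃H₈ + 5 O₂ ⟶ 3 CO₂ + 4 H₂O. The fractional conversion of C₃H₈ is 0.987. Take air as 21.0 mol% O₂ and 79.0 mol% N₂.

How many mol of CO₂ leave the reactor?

Stoichiometric O₂ = 5 × 158 = 790 mol; O₂ fed = 790 × 1.513 = 1195 mol.
N₂ fed = 1195 × 79/21 = 4496 mol.
Fuel reacted = 0.987 × 158 → ξ = 155.9 mol.
Outlet (n = n₀ + ν ξ):
  C₃H₈: 158 − 1(155.9) = 2.054
  O₂: 1195 − 5(155.9) = 415.5
  N₂: 4496 (inert)
  CO₂: 0 + 3(155.9) = 467.8
  H₂O: 0 + 4(155.9) = 623.8

468 mol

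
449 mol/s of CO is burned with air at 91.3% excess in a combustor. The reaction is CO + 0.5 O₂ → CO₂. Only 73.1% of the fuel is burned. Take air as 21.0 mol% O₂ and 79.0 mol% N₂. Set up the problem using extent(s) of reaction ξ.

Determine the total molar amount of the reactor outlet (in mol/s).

2330 mol/s

Stoichiometric O₂ = 0.5 × 449 = 224.5 mol/s; O₂ fed = 224.5 × 1.913 = 429.5 mol/s.
N₂ fed = 429.5 × 79/21 = 1616 mol/s.
Fuel reacted = 0.731 × 449 → ξ = 328.2 mol/s.
Outlet (n = n₀ + ν ξ):
  CO: 449 − 1(328.2) = 120.8
  O₂: 429.5 − 0.5(328.2) = 265.4
  N₂: 1616 (inert)
  CO₂: 0 + 1(328.2) = 328.2
Total out = 120.8 + 265.4 + 1616 + 328.2 = 2330 mol/s.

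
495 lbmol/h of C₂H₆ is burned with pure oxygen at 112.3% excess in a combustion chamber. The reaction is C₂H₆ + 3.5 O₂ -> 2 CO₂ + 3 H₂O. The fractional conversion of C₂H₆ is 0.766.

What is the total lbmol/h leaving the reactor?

4360 lbmol/h

Stoichiometric O₂ = 3.5 × 495 = 1732 lbmol/h; O₂ fed = 1732 × 2.123 = 3678 lbmol/h.
Fuel reacted = 0.766 × 495 → ξ = 379.2 lbmol/h.
Outlet (n = n₀ + ν ξ):
  C₂H₆: 495 − 1(379.2) = 115.8
  O₂: 3678 − 3.5(379.2) = 2351
  CO₂: 0 + 2(379.2) = 758.3
  H₂O: 0 + 3(379.2) = 1138
Total out = 115.8 + 2351 + 758.3 + 1138 = 4363 lbmol/h.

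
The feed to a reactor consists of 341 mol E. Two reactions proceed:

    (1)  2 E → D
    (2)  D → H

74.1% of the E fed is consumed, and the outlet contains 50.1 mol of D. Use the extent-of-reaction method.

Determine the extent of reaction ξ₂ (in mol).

Conversion of E: E consumed = 2ξ₁ = 0.741 × 341 → ξ₁ = 126.3 mol.
D balance: n_D = 0 + 1ξ₁ − 1ξ₂ = 50.1 → ξ₂ = (1·126.3 − 50.1)/1 = 76.24 mol.
Outlet amounts (n = n₀ + Σ ν·ξ):
  E: 341 − 2(126.3) = 88.32
  D: 0 + 1(126.3) − 1(76.24) = 50.1
  H: 0 + 1(76.24) = 76.24

ξ₂ = 76.2 mol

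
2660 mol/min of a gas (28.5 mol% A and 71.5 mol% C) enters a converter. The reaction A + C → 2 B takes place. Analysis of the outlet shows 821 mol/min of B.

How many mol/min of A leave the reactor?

348 mol/min

For B: n = n₀ + 2ξ → 821 = 0 + 2ξ, giving ξ = 410.5 mol/min.
Outlet amounts (n = n₀ + ν ξ):
  A: 758.1 − 1(410.5) = 347.6
  C: 1902 − 1(410.5) = 1491
  B: 0 + 2(410.5) = 821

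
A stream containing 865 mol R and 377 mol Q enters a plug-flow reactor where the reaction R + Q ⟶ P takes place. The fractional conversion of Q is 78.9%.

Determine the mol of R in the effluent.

568 mol

Q reacted = 0.789 × 377 = 297.5 mol; ν_Q = −1, so ξ = 297.5/1 = 297.5 mol.
Outlet amounts (n = n₀ + ν ξ):
  R: 865 − 1(297.5) = 567.5
  Q: 377 − 1(297.5) = 79.55
  P: 0 + 1(297.5) = 297.5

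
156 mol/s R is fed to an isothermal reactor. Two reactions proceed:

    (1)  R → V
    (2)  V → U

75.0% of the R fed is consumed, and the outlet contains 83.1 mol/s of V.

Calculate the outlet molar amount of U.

33.9 mol/s

Conversion of R: R consumed = 1ξ₁ = 0.75 × 156 → ξ₁ = 117 mol/s.
V balance: n_V = 0 + 1ξ₁ − 1ξ₂ = 83.1 → ξ₂ = (1·117 − 83.1)/1 = 33.9 mol/s.
Outlet amounts (n = n₀ + Σ ν·ξ):
  R: 156 − 1(117) = 39
  V: 0 + 1(117) − 1(33.9) = 83.1
  U: 0 + 1(33.9) = 33.9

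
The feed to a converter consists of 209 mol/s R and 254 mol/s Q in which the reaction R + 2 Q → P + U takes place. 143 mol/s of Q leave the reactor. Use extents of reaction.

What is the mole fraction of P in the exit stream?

0.136

For Q: n = n₀ − 2ξ → 143 = 254 − 2ξ, giving ξ = 55.5 mol/s.
Outlet amounts (n = n₀ + ν ξ):
  R: 209 − 1(55.5) = 153.5
  Q: 254 − 2(55.5) = 143
  P: 0 + 1(55.5) = 55.5
  U: 0 + 1(55.5) = 55.5
Total out = 407.5 mol/s; y_P = 55.5 / 407.5 = 0.1362.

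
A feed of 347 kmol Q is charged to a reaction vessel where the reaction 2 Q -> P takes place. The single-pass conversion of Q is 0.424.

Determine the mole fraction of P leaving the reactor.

Q reacted = 0.424 × 347 = 147.1 kmol; ν_Q = −2, so ξ = 147.1/2 = 73.56 kmol.
Outlet amounts (n = n₀ + ν ξ):
  Q: 347 − 2(73.56) = 199.9
  P: 0 + 1(73.56) = 73.56
Total out = 273.4 kmol; y_P = 73.56 / 273.4 = 0.269.

0.269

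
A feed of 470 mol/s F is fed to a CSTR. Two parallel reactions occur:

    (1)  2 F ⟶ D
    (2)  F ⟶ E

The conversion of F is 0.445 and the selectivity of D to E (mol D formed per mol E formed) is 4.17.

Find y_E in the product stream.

0.0595

Conversion of F: F consumed = 0.445 × 470 = 209.2 mol/s = 2ξ₁ + 1ξ₂.
Selectivity: 1ξ₁ / (1ξ₂) = 4.17 → ξ₁ = 4.17 ξ₂.
Substitute: (2·4.17 + 1) ξ₂ = 209.2 → ξ₂ = 22.39 mol/s, ξ₁ = 93.38 mol/s.
Outlet amounts (n = n₀ + Σ ν·ξ):
  F: 470 − 2(93.38) − 1(22.39) = 260.8
  D: 0 + 1(93.38) = 93.38
  E: 0 + 1(22.39) = 22.39
Total out = 376.6 mol/s; y_E = 22.39 / 376.6 = 0.05946.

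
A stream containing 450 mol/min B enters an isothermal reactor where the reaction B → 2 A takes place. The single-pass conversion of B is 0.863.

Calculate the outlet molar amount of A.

B reacted = 0.863 × 450 = 388.4 mol/min; ν_B = −1, so ξ = 388.4/1 = 388.4 mol/min.
Outlet amounts (n = n₀ + ν ξ):
  B: 450 − 1(388.4) = 61.65
  A: 0 + 2(388.4) = 776.7

777 mol/min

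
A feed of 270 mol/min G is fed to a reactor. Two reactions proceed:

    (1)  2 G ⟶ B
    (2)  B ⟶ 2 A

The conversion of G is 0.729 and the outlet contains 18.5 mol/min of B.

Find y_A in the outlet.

0.636

Conversion of G: G consumed = 2ξ₁ = 0.729 × 270 → ξ₁ = 98.41 mol/min.
B balance: n_B = 0 + 1ξ₁ − 1ξ₂ = 18.5 → ξ₂ = (1·98.41 − 18.5)/1 = 79.91 mol/min.
Outlet amounts (n = n₀ + Σ ν·ξ):
  G: 270 − 2(98.41) = 73.17
  B: 0 + 1(98.41) − 1(79.91) = 18.5
  A: 0 + 2(79.91) = 159.8
Total out = 251.5 mol/min; y_A = 159.8 / 251.5 = 0.6355.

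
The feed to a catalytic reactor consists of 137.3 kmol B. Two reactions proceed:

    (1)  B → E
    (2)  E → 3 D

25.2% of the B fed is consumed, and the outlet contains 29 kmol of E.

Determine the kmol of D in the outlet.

Conversion of B: B consumed = 1ξ₁ = 0.252 × 137.3 → ξ₁ = 34.6 kmol.
E balance: n_E = 0 + 1ξ₁ − 1ξ₂ = 29 → ξ₂ = (1·34.6 − 29)/1 = 5.6 kmol.
Outlet amounts (n = n₀ + Σ ν·ξ):
  B: 137.3 − 1(34.6) = 102.7
  E: 0 + 1(34.6) − 1(5.6) = 29
  D: 0 + 3(5.6) = 16.8

16.8 kmol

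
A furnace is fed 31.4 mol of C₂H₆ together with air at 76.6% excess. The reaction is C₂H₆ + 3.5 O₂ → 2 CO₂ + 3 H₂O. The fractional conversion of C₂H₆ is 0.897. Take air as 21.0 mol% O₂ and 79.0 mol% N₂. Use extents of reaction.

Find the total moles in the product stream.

Stoichiometric O₂ = 3.5 × 31.4 = 109.9 mol; O₂ fed = 109.9 × 1.766 = 194.1 mol.
N₂ fed = 194.1 × 79/21 = 730.1 mol.
Fuel reacted = 0.897 × 31.4 → ξ = 28.17 mol.
Outlet (n = n₀ + ν ξ):
  C₂H₆: 31.4 − 1(28.17) = 3.234
  O₂: 194.1 − 3.5(28.17) = 95.5
  N₂: 730.1 (inert)
  CO₂: 0 + 2(28.17) = 56.33
  H₂O: 0 + 3(28.17) = 84.5
Total out = 3.234 + 95.5 + 730.1 + 56.33 + 84.5 = 969.7 mol.

970 mol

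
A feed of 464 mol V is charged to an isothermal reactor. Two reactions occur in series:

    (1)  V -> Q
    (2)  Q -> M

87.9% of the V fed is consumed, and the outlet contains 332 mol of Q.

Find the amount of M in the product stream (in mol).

Conversion of V: V consumed = 1ξ₁ = 0.879 × 464 → ξ₁ = 407.9 mol.
Q balance: n_Q = 0 + 1ξ₁ − 1ξ₂ = 332 → ξ₂ = (1·407.9 − 332)/1 = 75.86 mol.
Outlet amounts (n = n₀ + Σ ν·ξ):
  V: 464 − 1(407.9) = 56.14
  Q: 0 + 1(407.9) − 1(75.86) = 332
  M: 0 + 1(75.86) = 75.86

75.9 mol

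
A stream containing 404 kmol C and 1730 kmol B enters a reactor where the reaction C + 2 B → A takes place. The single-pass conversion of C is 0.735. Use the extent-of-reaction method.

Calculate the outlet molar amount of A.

297 kmol

C reacted = 0.735 × 404 = 296.9 kmol; ν_C = −1, so ξ = 296.9/1 = 296.9 kmol.
Outlet amounts (n = n₀ + ν ξ):
  C: 404 − 1(296.9) = 107.1
  B: 1730 − 2(296.9) = 1136
  A: 0 + 1(296.9) = 296.9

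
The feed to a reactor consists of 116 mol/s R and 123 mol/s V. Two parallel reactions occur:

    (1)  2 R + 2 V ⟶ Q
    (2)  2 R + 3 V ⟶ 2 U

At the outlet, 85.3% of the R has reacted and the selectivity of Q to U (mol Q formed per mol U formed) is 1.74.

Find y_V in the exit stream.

0.144

Conversion of R: R consumed = 0.853 × 116 = 98.95 mol/s = 2ξ₁ + 2ξ₂.
Selectivity: 1ξ₁ / (2ξ₂) = 1.74 → ξ₁ = 3.48 ξ₂.
Substitute: (2·3.48 + 2) ξ₂ = 98.95 → ξ₂ = 11.04 mol/s, ξ₁ = 38.43 mol/s.
Outlet amounts (n = n₀ + Σ ν·ξ):
  R: 116 − 2(38.43) − 2(11.04) = 17.05
  V: 123 − 2(38.43) − 3(11.04) = 13.01
  Q: 0 + 1(38.43) = 38.43
  U: 0 + 2(11.04) = 22.09
Total out = 90.58 mol/s; y_V = 13.01 / 90.58 = 0.1436.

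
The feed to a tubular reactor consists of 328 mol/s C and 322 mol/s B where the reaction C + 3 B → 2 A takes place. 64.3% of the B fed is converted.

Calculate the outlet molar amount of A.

B reacted = 0.643 × 322 = 207 mol/s; ν_B = −3, so ξ = 207/3 = 69.02 mol/s.
Outlet amounts (n = n₀ + ν ξ):
  C: 328 − 1(69.02) = 259
  B: 322 − 3(69.02) = 115
  A: 0 + 2(69.02) = 138

138 mol/s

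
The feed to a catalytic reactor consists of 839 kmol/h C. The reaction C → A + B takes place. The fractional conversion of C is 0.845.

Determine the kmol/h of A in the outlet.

709 kmol/h

C reacted = 0.845 × 839 = 709 kmol/h; ν_C = −1, so ξ = 709/1 = 709 kmol/h.
Outlet amounts (n = n₀ + ν ξ):
  C: 839 − 1(709) = 130
  A: 0 + 1(709) = 709
  B: 0 + 1(709) = 709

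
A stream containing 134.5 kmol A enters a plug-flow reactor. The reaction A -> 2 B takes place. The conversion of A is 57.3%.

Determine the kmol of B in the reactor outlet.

154 kmol

A reacted = 0.573 × 134.5 = 77.07 kmol; ν_A = −1, so ξ = 77.07/1 = 77.07 kmol.
Outlet amounts (n = n₀ + ν ξ):
  A: 134.5 − 1(77.07) = 57.43
  B: 0 + 2(77.07) = 154.1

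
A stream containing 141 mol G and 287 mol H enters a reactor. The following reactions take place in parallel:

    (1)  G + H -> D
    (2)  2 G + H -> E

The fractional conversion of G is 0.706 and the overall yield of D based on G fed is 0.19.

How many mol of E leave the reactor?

36.4 mol

Yield of D: 1ξ₁ / 141 = 0.19 → ξ₁ = 26.79 mol.
Conversion of G: 1ξ₁ + 2ξ₂ = 0.706 × 141 = 99.55 → ξ₂ = 36.38 mol.
Outlet amounts (n = n₀ + Σ ν·ξ):
  G: 141 − 1(26.79) − 2(36.38) = 41.45
  H: 287 − 1(26.79) − 1(36.38) = 223.8
  D: 0 + 1(26.79) = 26.79
  E: 0 + 1(36.38) = 36.38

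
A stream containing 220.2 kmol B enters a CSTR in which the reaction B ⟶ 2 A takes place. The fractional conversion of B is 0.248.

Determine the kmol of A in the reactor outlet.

B reacted = 0.248 × 220.2 = 54.61 kmol; ν_B = −1, so ξ = 54.61/1 = 54.61 kmol.
Outlet amounts (n = n₀ + ν ξ):
  B: 220.2 − 1(54.61) = 165.6
  A: 0 + 2(54.61) = 109.2

109 kmol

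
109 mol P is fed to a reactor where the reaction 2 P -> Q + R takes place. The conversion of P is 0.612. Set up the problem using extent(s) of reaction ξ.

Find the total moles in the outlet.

P reacted = 0.612 × 109 = 66.71 mol; ν_P = −2, so ξ = 66.71/2 = 33.35 mol.
Outlet amounts (n = n₀ + ν ξ):
  P: 109 − 2(33.35) = 42.29
  Q: 0 + 1(33.35) = 33.35
  R: 0 + 1(33.35) = 33.35
Total out = 42.29 + 33.35 + 33.35 = 109 mol.

109 mol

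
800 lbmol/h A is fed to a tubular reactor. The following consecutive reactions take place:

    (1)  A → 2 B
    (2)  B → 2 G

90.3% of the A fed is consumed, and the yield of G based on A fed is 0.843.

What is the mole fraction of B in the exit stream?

Conversion of A: A consumed = 1ξ₁ = 0.903 × 800 → ξ₁ = 722.4 lbmol/h.
Yield of G: 2ξ₂ / 800 = 0.843 → ξ₂ = 337.2 lbmol/h.
Outlet amounts (n = n₀ + Σ ν·ξ):
  A: 800 − 1(722.4) = 77.6
  B: 0 + 2(722.4) − 1(337.2) = 1108
  G: 0 + 2(337.2) = 674.4
Total out = 1860 lbmol/h; y_B = 1108 / 1860 = 0.5956.

0.596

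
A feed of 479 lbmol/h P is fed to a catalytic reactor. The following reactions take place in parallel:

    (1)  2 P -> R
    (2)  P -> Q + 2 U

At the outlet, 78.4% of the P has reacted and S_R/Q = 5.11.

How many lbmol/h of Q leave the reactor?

Conversion of P: P consumed = 0.784 × 479 = 375.5 lbmol/h = 2ξ₁ + 1ξ₂.
Selectivity: 1ξ₁ / (1ξ₂) = 5.11 → ξ₁ = 5.11 ξ₂.
Substitute: (2·5.11 + 1) ξ₂ = 375.5 → ξ₂ = 33.47 lbmol/h, ξ₁ = 171 lbmol/h.
Outlet amounts (n = n₀ + Σ ν·ξ):
  P: 479 − 2(171) − 1(33.47) = 103.5
  R: 0 + 1(171) = 171
  Q: 0 + 1(33.47) = 33.47
  U: 0 + 2(33.47) = 66.94

33.5 lbmol/h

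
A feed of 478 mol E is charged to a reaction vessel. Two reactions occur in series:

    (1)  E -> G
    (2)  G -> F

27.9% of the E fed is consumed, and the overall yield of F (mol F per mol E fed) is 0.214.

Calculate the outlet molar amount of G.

31.1 mol

Conversion of E: E consumed = 1ξ₁ = 0.279 × 478 → ξ₁ = 133.4 mol.
Yield of F: 1ξ₂ / 478 = 0.214 → ξ₂ = 102.3 mol.
Outlet amounts (n = n₀ + Σ ν·ξ):
  E: 478 − 1(133.4) = 344.6
  G: 0 + 1(133.4) − 1(102.3) = 31.07
  F: 0 + 1(102.3) = 102.3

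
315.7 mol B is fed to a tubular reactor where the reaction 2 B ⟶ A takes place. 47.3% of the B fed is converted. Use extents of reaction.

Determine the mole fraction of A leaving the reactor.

B reacted = 0.473 × 315.7 = 149.3 mol; ν_B = −2, so ξ = 149.3/2 = 74.66 mol.
Outlet amounts (n = n₀ + ν ξ):
  B: 315.7 − 2(74.66) = 166.4
  A: 0 + 1(74.66) = 74.66
Total out = 241 mol; y_A = 74.66 / 241 = 0.3098.

0.31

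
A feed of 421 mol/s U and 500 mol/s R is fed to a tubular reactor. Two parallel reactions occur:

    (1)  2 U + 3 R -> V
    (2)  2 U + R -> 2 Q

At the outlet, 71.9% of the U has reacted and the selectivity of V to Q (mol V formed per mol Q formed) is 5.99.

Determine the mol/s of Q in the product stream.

Conversion of U: U consumed = 0.719 × 421 = 302.7 mol/s = 2ξ₁ + 2ξ₂.
Selectivity: 1ξ₁ / (2ξ₂) = 5.99 → ξ₁ = 11.98 ξ₂.
Substitute: (2·11.98 + 2) ξ₂ = 302.7 → ξ₂ = 11.66 mol/s, ξ₁ = 139.7 mol/s.
Outlet amounts (n = n₀ + Σ ν·ξ):
  U: 421 − 2(139.7) − 2(11.66) = 118.3
  R: 500 − 3(139.7) − 1(11.66) = 69.27
  V: 0 + 1(139.7) = 139.7
  Q: 0 + 2(11.66) = 23.32

23.3 mol/s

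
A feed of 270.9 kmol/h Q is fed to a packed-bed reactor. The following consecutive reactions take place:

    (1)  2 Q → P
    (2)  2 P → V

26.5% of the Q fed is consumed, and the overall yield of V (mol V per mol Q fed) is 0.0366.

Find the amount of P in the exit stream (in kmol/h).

16.1 kmol/h

Conversion of Q: Q consumed = 2ξ₁ = 0.265 × 270.9 → ξ₁ = 35.89 kmol/h.
Yield of V: 1ξ₂ / 270.9 = 0.0366 → ξ₂ = 9.915 kmol/h.
Outlet amounts (n = n₀ + Σ ν·ξ):
  Q: 270.9 − 2(35.89) = 199.1
  P: 0 + 1(35.89) − 2(9.915) = 16.06
  V: 0 + 1(9.915) = 9.915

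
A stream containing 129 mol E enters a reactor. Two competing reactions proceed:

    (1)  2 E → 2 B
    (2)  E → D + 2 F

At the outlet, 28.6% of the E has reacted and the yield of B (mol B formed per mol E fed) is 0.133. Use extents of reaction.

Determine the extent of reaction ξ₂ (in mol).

ξ₂ = 19.7 mol

Yield of B: 2ξ₁ / 129 = 0.133 → ξ₁ = 8.579 mol.
Conversion of E: 2ξ₁ + 1ξ₂ = 0.286 × 129 = 36.89 → ξ₂ = 19.74 mol.
Outlet amounts (n = n₀ + Σ ν·ξ):
  E: 129 − 2(8.579) − 1(19.74) = 92.11
  B: 0 + 2(8.579) = 17.16
  D: 0 + 1(19.74) = 19.74
  F: 0 + 2(19.74) = 39.47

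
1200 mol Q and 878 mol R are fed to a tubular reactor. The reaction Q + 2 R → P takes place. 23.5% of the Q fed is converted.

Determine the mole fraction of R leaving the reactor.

0.207

Q reacted = 0.235 × 1200 = 282 mol; ν_Q = −1, so ξ = 282/1 = 282 mol.
Outlet amounts (n = n₀ + ν ξ):
  Q: 1200 − 1(282) = 918
  R: 878 − 2(282) = 314
  P: 0 + 1(282) = 282
Total out = 1514 mol; y_R = 314 / 1514 = 0.2074.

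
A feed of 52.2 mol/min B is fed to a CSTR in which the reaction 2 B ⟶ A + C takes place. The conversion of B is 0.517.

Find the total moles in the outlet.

52.2 mol/min

B reacted = 0.517 × 52.2 = 26.99 mol/min; ν_B = −2, so ξ = 26.99/2 = 13.49 mol/min.
Outlet amounts (n = n₀ + ν ξ):
  B: 52.2 − 2(13.49) = 25.21
  A: 0 + 1(13.49) = 13.49
  C: 0 + 1(13.49) = 13.49
Total out = 25.21 + 13.49 + 13.49 = 52.2 mol/min.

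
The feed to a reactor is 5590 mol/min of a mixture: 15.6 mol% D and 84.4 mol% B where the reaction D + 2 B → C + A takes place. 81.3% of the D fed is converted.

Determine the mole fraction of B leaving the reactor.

D reacted = 0.813 × 872 = 709 mol/min; ν_D = −1, so ξ = 709/1 = 709 mol/min.
Outlet amounts (n = n₀ + ν ξ):
  D: 872 − 1(709) = 163.1
  B: 4718 − 2(709) = 3300
  C: 0 + 1(709) = 709
  A: 0 + 1(709) = 709
Total out = 4881 mol/min; y_B = 3300 / 4881 = 0.6761.

0.676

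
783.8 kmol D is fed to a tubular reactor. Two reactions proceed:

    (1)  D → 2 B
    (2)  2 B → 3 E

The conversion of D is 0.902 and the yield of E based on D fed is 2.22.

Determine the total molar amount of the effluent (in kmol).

2070 kmol

Conversion of D: D consumed = 1ξ₁ = 0.902 × 783.8 → ξ₁ = 707 kmol.
Yield of E: 3ξ₂ / 783.8 = 2.22 → ξ₂ = 580 kmol.
Outlet amounts (n = n₀ + Σ ν·ξ):
  D: 783.8 − 1(707) = 76.81
  B: 0 + 2(707) − 2(580) = 254
  E: 0 + 3(580) = 1740
Total out = 76.81 + 254 + 1740 = 2071 kmol.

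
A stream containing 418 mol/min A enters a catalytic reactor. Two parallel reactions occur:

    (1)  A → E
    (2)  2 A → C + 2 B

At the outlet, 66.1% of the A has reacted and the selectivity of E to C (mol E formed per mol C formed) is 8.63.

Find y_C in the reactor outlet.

Conversion of A: A consumed = 0.661 × 418 = 276.3 mol/min = 1ξ₁ + 2ξ₂.
Selectivity: 1ξ₁ / (1ξ₂) = 8.63 → ξ₁ = 8.63 ξ₂.
Substitute: (1·8.63 + 2) ξ₂ = 276.3 → ξ₂ = 25.99 mol/min, ξ₁ = 224.3 mol/min.
Outlet amounts (n = n₀ + Σ ν·ξ):
  A: 418 − 1(224.3) − 2(25.99) = 141.7
  E: 0 + 1(224.3) = 224.3
  C: 0 + 1(25.99) = 25.99
  B: 0 + 2(25.99) = 51.98
Total out = 444 mol/min; y_C = 25.99 / 444 = 0.05854.

0.0585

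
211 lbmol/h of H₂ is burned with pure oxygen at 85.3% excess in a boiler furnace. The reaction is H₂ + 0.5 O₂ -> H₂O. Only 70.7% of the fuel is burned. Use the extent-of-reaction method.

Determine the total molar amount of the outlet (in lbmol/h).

Stoichiometric O₂ = 0.5 × 211 = 105.5 lbmol/h; O₂ fed = 105.5 × 1.853 = 195.5 lbmol/h.
Fuel reacted = 0.707 × 211 → ξ = 149.2 lbmol/h.
Outlet (n = n₀ + ν ξ):
  H₂: 211 − 1(149.2) = 61.82
  O₂: 195.5 − 0.5(149.2) = 120.9
  H₂O: 0 + 1(149.2) = 149.2
Total out = 61.82 + 120.9 + 149.2 = 331.9 lbmol/h.

332 lbmol/h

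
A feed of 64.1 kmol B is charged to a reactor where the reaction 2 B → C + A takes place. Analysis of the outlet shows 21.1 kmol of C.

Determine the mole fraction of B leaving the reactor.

For C: n = n₀ + 1ξ → 21.1 = 0 + 1ξ, giving ξ = 21.1 kmol.
Outlet amounts (n = n₀ + ν ξ):
  B: 64.1 − 2(21.1) = 21.9
  C: 0 + 1(21.1) = 21.1
  A: 0 + 1(21.1) = 21.1
Total out = 64.1 kmol; y_B = 21.9 / 64.1 = 0.3417.

0.342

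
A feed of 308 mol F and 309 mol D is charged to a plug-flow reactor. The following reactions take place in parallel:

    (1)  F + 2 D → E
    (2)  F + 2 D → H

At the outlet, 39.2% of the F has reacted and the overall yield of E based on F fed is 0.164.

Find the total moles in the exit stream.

Yield of E: 1ξ₁ / 308 = 0.164 → ξ₁ = 50.51 mol.
Conversion of F: 1ξ₁ + 1ξ₂ = 0.392 × 308 = 120.7 → ξ₂ = 70.22 mol.
Outlet amounts (n = n₀ + Σ ν·ξ):
  F: 308 − 1(50.51) − 1(70.22) = 187.3
  D: 309 − 2(50.51) − 2(70.22) = 67.53
  E: 0 + 1(50.51) = 50.51
  H: 0 + 1(70.22) = 70.22
Total out = 187.3 + 67.53 + 50.51 + 70.22 = 375.5 mol.

376 mol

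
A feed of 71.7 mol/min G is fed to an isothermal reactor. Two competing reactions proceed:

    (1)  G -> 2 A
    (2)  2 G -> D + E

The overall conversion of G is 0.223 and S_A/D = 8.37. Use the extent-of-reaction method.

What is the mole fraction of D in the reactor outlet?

0.0313

Conversion of G: G consumed = 0.223 × 71.7 = 15.99 mol/min = 1ξ₁ + 2ξ₂.
Selectivity: 2ξ₁ / (1ξ₂) = 8.37 → ξ₁ = 4.185 ξ₂.
Substitute: (1·4.185 + 2) ξ₂ = 15.99 → ξ₂ = 2.585 mol/min, ξ₁ = 10.82 mol/min.
Outlet amounts (n = n₀ + Σ ν·ξ):
  G: 71.7 − 1(10.82) − 2(2.585) = 55.71
  A: 0 + 2(10.82) = 21.64
  D: 0 + 1(2.585) = 2.585
  E: 0 + 1(2.585) = 2.585
Total out = 82.52 mol/min; y_D = 2.585 / 82.52 = 0.03133.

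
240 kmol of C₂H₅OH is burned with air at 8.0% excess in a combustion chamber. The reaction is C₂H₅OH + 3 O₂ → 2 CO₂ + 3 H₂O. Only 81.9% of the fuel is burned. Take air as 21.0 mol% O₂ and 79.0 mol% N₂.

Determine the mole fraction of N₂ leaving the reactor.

Stoichiometric O₂ = 3 × 240 = 720 kmol; O₂ fed = 720 × 1.080 = 777.6 kmol.
N₂ fed = 777.6 × 79/21 = 2925 kmol.
Fuel reacted = 0.819 × 240 → ξ = 196.6 kmol.
Outlet (n = n₀ + ν ξ):
  C₂H₅OH: 240 − 1(196.6) = 43.44
  O₂: 777.6 − 3(196.6) = 187.9
  N₂: 2925 (inert)
  CO₂: 0 + 2(196.6) = 393.1
  H₂O: 0 + 3(196.6) = 589.7
Total out = 4139 kmol; y_N₂ = 2925 / 4139 = 0.7067.

0.707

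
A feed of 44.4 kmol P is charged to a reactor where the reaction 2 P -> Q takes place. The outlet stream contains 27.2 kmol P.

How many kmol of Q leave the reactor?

For P: n = n₀ − 2ξ → 27.2 = 44.4 − 2ξ, giving ξ = 8.6 kmol.
Outlet amounts (n = n₀ + ν ξ):
  P: 44.4 − 2(8.6) = 27.2
  Q: 0 + 1(8.6) = 8.6

8.6 kmol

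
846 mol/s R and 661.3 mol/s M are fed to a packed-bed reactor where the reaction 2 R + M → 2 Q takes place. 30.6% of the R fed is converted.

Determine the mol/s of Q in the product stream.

R reacted = 0.306 × 846 = 258.9 mol/s; ν_R = −2, so ξ = 258.9/2 = 129.4 mol/s.
Outlet amounts (n = n₀ + ν ξ):
  R: 846 − 2(129.4) = 587.1
  M: 661.3 − 1(129.4) = 531.9
  Q: 0 + 2(129.4) = 258.9

259 mol/s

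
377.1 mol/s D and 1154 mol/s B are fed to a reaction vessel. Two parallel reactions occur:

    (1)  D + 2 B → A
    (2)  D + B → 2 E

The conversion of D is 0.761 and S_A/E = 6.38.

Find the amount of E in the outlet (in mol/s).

Conversion of D: D consumed = 0.761 × 377.1 = 287 mol/s = 1ξ₁ + 1ξ₂.
Selectivity: 1ξ₁ / (2ξ₂) = 6.38 → ξ₁ = 12.76 ξ₂.
Substitute: (1·12.76 + 1) ξ₂ = 287 → ξ₂ = 20.86 mol/s, ξ₁ = 266.1 mol/s.
Outlet amounts (n = n₀ + Σ ν·ξ):
  D: 377.1 − 1(266.1) − 1(20.86) = 90.13
  B: 1154 − 2(266.1) − 1(20.86) = 600.9
  A: 0 + 1(266.1) = 266.1
  E: 0 + 2(20.86) = 41.71

41.7 mol/s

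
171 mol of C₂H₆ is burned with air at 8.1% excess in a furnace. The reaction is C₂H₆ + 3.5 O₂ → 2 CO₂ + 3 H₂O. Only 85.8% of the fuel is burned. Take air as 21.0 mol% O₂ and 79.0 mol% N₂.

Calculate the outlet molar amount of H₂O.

Stoichiometric O₂ = 3.5 × 171 = 598.5 mol; O₂ fed = 598.5 × 1.081 = 647 mol.
N₂ fed = 647 × 79/21 = 2434 mol.
Fuel reacted = 0.858 × 171 → ξ = 146.7 mol.
Outlet (n = n₀ + ν ξ):
  C₂H₆: 171 − 1(146.7) = 24.28
  O₂: 647 − 3.5(146.7) = 133.5
  N₂: 2434 (inert)
  CO₂: 0 + 2(146.7) = 293.4
  H₂O: 0 + 3(146.7) = 440.2

440 mol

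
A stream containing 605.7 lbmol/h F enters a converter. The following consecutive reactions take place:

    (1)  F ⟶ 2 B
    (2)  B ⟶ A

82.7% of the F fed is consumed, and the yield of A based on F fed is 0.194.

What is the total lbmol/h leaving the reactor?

1110 lbmol/h

Conversion of F: F consumed = 1ξ₁ = 0.827 × 605.7 → ξ₁ = 500.9 lbmol/h.
Yield of A: 1ξ₂ / 605.7 = 0.194 → ξ₂ = 117.5 lbmol/h.
Outlet amounts (n = n₀ + Σ ν·ξ):
  F: 605.7 − 1(500.9) = 104.8
  B: 0 + 2(500.9) − 1(117.5) = 884.3
  A: 0 + 1(117.5) = 117.5
Total out = 104.8 + 884.3 + 117.5 = 1107 lbmol/h.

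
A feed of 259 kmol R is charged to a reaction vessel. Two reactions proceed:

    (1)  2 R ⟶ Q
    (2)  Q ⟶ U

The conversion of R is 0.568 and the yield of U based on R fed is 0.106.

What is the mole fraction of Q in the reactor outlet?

0.249

Conversion of R: R consumed = 2ξ₁ = 0.568 × 259 → ξ₁ = 73.56 kmol.
Yield of U: 1ξ₂ / 259 = 0.106 → ξ₂ = 27.45 kmol.
Outlet amounts (n = n₀ + Σ ν·ξ):
  R: 259 − 2(73.56) = 111.9
  Q: 0 + 1(73.56) − 1(27.45) = 46.1
  U: 0 + 1(27.45) = 27.45
Total out = 185.4 kmol; y_Q = 46.1 / 185.4 = 0.2486.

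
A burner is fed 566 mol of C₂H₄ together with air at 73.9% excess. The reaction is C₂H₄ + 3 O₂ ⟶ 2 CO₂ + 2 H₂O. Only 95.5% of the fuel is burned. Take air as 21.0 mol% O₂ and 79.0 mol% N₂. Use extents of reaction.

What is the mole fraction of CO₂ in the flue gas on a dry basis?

Stoichiometric O₂ = 3 × 566 = 1698 mol; O₂ fed = 1698 × 1.739 = 2953 mol.
N₂ fed = 2953 × 79/21 = 11110 mol.
Fuel reacted = 0.955 × 566 → ξ = 540.5 mol.
Outlet (n = n₀ + ν ξ):
  C₂H₄: 566 − 1(540.5) = 25.47
  O₂: 2953 − 3(540.5) = 1331
  N₂: 11110 (inert)
  CO₂: 0 + 2(540.5) = 1081
  H₂O: 0 + 2(540.5) = 1081
Dry total = 13550 mol; y_CO₂ (dry) = 1081 / 13550 = 0.07981.

0.0798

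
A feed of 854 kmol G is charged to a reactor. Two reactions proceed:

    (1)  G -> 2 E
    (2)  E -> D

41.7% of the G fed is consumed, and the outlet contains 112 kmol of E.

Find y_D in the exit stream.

Conversion of G: G consumed = 1ξ₁ = 0.417 × 854 → ξ₁ = 356.1 kmol.
E balance: n_E = 0 + 2ξ₁ − 1ξ₂ = 112 → ξ₂ = (2·356.1 − 112)/1 = 600.2 kmol.
Outlet amounts (n = n₀ + Σ ν·ξ):
  G: 854 − 1(356.1) = 497.9
  E: 0 + 2(356.1) − 1(600.2) = 112
  D: 0 + 1(600.2) = 600.2
Total out = 1210 kmol; y_D = 600.2 / 1210 = 0.496.

0.496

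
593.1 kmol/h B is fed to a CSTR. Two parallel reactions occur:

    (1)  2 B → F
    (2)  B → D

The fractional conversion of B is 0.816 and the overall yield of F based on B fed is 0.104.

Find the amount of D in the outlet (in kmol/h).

361 kmol/h

Yield of F: 1ξ₁ / 593.1 = 0.104 → ξ₁ = 61.68 kmol/h.
Conversion of B: 2ξ₁ + 1ξ₂ = 0.816 × 593.1 = 484 → ξ₂ = 360.6 kmol/h.
Outlet amounts (n = n₀ + Σ ν·ξ):
  B: 593.1 − 2(61.68) − 1(360.6) = 109.1
  F: 0 + 1(61.68) = 61.68
  D: 0 + 1(360.6) = 360.6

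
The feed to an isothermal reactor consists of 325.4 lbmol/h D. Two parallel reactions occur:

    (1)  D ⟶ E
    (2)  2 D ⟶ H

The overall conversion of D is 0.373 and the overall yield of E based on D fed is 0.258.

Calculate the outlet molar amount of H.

18.7 lbmol/h

Yield of E: 1ξ₁ / 325.4 = 0.258 → ξ₁ = 83.95 lbmol/h.
Conversion of D: 1ξ₁ + 2ξ₂ = 0.373 × 325.4 = 121.4 → ξ₂ = 18.71 lbmol/h.
Outlet amounts (n = n₀ + Σ ν·ξ):
  D: 325.4 − 1(83.95) − 2(18.71) = 204
  E: 0 + 1(83.95) = 83.95
  H: 0 + 1(18.71) = 18.71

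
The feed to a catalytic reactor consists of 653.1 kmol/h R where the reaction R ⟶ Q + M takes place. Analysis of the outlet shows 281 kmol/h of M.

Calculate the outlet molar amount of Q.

For M: n = n₀ + 1ξ → 281 = 0 + 1ξ, giving ξ = 281 kmol/h.
Outlet amounts (n = n₀ + ν ξ):
  R: 653.1 − 1(281) = 372.1
  Q: 0 + 1(281) = 281
  M: 0 + 1(281) = 281

281 kmol/h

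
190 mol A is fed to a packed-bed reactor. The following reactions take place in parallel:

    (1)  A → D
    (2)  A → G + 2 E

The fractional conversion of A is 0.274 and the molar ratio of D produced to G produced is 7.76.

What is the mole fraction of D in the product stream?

Conversion of A: A consumed = 0.274 × 190 = 52.06 mol = 1ξ₁ + 1ξ₂.
Selectivity: 1ξ₁ / (1ξ₂) = 7.76 → ξ₁ = 7.76 ξ₂.
Substitute: (1·7.76 + 1) ξ₂ = 52.06 → ξ₂ = 5.943 mol, ξ₁ = 46.12 mol.
Outlet amounts (n = n₀ + Σ ν·ξ):
  A: 190 − 1(46.12) − 1(5.943) = 137.9
  D: 0 + 1(46.12) = 46.12
  G: 0 + 1(5.943) = 5.943
  E: 0 + 2(5.943) = 11.89
Total out = 201.9 mol; y_D = 46.12 / 201.9 = 0.2284.

0.228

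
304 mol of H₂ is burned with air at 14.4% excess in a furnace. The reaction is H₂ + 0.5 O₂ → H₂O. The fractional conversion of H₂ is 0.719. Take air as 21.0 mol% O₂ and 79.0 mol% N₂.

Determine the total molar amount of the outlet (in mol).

Stoichiometric O₂ = 0.5 × 304 = 152 mol; O₂ fed = 152 × 1.144 = 173.9 mol.
N₂ fed = 173.9 × 79/21 = 654.2 mol.
Fuel reacted = 0.719 × 304 → ξ = 218.6 mol.
Outlet (n = n₀ + ν ξ):
  H₂: 304 − 1(218.6) = 85.42
  O₂: 173.9 − 0.5(218.6) = 64.6
  N₂: 654.2 (inert)
  H₂O: 0 + 1(218.6) = 218.6
Total out = 85.42 + 64.6 + 654.2 + 218.6 = 1023 mol.

1020 mol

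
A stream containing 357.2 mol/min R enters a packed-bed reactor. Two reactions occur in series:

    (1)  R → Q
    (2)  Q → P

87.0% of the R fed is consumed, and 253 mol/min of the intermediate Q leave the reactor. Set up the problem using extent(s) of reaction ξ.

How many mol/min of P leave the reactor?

57.8 mol/min

Conversion of R: R consumed = 1ξ₁ = 0.87 × 357.2 → ξ₁ = 310.8 mol/min.
Q balance: n_Q = 0 + 1ξ₁ − 1ξ₂ = 253 → ξ₂ = (1·310.8 − 253)/1 = 57.76 mol/min.
Outlet amounts (n = n₀ + Σ ν·ξ):
  R: 357.2 − 1(310.8) = 46.44
  Q: 0 + 1(310.8) − 1(57.76) = 253
  P: 0 + 1(57.76) = 57.76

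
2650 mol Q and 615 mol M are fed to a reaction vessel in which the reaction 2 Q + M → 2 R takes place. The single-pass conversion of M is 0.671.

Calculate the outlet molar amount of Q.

M reacted = 0.671 × 615 = 412.7 mol; ν_M = −1, so ξ = 412.7/1 = 412.7 mol.
Outlet amounts (n = n₀ + ν ξ):
  Q: 2650 − 2(412.7) = 1825
  M: 615 − 1(412.7) = 202.3
  R: 0 + 2(412.7) = 825.3

1820 mol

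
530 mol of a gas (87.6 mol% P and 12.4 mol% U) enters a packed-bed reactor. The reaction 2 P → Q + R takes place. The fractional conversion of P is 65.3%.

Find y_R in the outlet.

0.286

P reacted = 0.653 × 464.3 = 303.2 mol; ν_P = −2, so ξ = 303.2/2 = 151.6 mol.
Outlet amounts (n = n₀ + ν ξ):
  P: 464.3 − 2(151.6) = 161.1
  Q: 0 + 1(151.6) = 151.6
  R: 0 + 1(151.6) = 151.6
  U: 65.72 (inert)
Total out = 530 mol; y_R = 151.6 / 530 = 0.286.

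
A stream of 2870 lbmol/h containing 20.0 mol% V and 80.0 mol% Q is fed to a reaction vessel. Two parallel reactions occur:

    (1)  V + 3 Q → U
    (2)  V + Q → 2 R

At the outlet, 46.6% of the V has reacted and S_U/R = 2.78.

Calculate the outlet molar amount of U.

227 lbmol/h

Conversion of V: V consumed = 0.466 × 574 = 267.5 lbmol/h = 1ξ₁ + 1ξ₂.
Selectivity: 1ξ₁ / (2ξ₂) = 2.78 → ξ₁ = 5.56 ξ₂.
Substitute: (1·5.56 + 1) ξ₂ = 267.5 → ξ₂ = 40.78 lbmol/h, ξ₁ = 226.7 lbmol/h.
Outlet amounts (n = n₀ + Σ ν·ξ):
  V: 574 − 1(226.7) − 1(40.78) = 306.5
  Q: 2296 − 3(226.7) − 1(40.78) = 1575
  U: 0 + 1(226.7) = 226.7
  R: 0 + 2(40.78) = 81.55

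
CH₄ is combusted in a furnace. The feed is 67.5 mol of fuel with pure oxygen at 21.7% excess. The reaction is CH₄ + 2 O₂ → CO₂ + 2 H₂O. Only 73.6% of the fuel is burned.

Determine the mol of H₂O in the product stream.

Stoichiometric O₂ = 2 × 67.5 = 135 mol; O₂ fed = 135 × 1.217 = 164.3 mol.
Fuel reacted = 0.736 × 67.5 → ξ = 49.68 mol.
Outlet (n = n₀ + ν ξ):
  CH₄: 67.5 − 1(49.68) = 17.82
  O₂: 164.3 − 2(49.68) = 64.94
  CO₂: 0 + 1(49.68) = 49.68
  H₂O: 0 + 2(49.68) = 99.36

99.4 mol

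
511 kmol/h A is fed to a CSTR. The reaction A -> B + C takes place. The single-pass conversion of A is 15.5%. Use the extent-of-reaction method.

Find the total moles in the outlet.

A reacted = 0.155 × 511 = 79.2 kmol/h; ν_A = −1, so ξ = 79.2/1 = 79.2 kmol/h.
Outlet amounts (n = n₀ + ν ξ):
  A: 511 − 1(79.2) = 431.8
  B: 0 + 1(79.2) = 79.2
  C: 0 + 1(79.2) = 79.2
Total out = 431.8 + 79.2 + 79.2 = 590.2 kmol/h.

590 kmol/h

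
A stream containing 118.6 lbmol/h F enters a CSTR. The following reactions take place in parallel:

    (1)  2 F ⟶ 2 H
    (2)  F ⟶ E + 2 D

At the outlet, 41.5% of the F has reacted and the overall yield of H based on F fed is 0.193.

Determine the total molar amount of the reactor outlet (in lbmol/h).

171 lbmol/h

Yield of H: 2ξ₁ / 118.6 = 0.193 → ξ₁ = 11.44 lbmol/h.
Conversion of F: 2ξ₁ + 1ξ₂ = 0.415 × 118.6 = 49.22 → ξ₂ = 26.33 lbmol/h.
Outlet amounts (n = n₀ + Σ ν·ξ):
  F: 118.6 − 2(11.44) − 1(26.33) = 69.38
  H: 0 + 2(11.44) = 22.89
  E: 0 + 1(26.33) = 26.33
  D: 0 + 2(26.33) = 52.66
Total out = 69.38 + 22.89 + 26.33 + 52.66 = 171.3 lbmol/h.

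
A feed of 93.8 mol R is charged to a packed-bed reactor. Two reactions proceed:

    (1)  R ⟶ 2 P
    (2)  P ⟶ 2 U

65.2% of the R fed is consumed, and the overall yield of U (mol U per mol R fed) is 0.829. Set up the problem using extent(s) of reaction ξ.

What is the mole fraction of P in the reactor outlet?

0.43

Conversion of R: R consumed = 1ξ₁ = 0.652 × 93.8 → ξ₁ = 61.16 mol.
Yield of U: 2ξ₂ / 93.8 = 0.829 → ξ₂ = 38.88 mol.
Outlet amounts (n = n₀ + Σ ν·ξ):
  R: 93.8 − 1(61.16) = 32.64
  P: 0 + 2(61.16) − 1(38.88) = 83.44
  U: 0 + 2(38.88) = 77.76
Total out = 193.8 mol; y_P = 83.44 / 193.8 = 0.4304.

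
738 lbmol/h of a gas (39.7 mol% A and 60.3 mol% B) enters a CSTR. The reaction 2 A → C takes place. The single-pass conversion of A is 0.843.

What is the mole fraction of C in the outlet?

A reacted = 0.843 × 293 = 247 lbmol/h; ν_A = −2, so ξ = 247/2 = 123.5 lbmol/h.
Outlet amounts (n = n₀ + ν ξ):
  A: 293 − 2(123.5) = 46
  C: 0 + 1(123.5) = 123.5
  B: 445 (inert)
Total out = 614.5 lbmol/h; y_C = 123.5 / 614.5 = 0.201.

0.201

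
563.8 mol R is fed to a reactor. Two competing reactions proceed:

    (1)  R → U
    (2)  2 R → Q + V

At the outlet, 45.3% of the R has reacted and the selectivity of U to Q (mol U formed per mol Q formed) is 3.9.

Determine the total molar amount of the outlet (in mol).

Conversion of R: R consumed = 0.453 × 563.8 = 255.4 mol = 1ξ₁ + 2ξ₂.
Selectivity: 1ξ₁ / (1ξ₂) = 3.9 → ξ₁ = 3.9 ξ₂.
Substitute: (1·3.9 + 2) ξ₂ = 255.4 → ξ₂ = 43.29 mol, ξ₁ = 168.8 mol.
Outlet amounts (n = n₀ + Σ ν·ξ):
  R: 563.8 − 1(168.8) − 2(43.29) = 308.4
  U: 0 + 1(168.8) = 168.8
  Q: 0 + 1(43.29) = 43.29
  V: 0 + 1(43.29) = 43.29
Total out = 308.4 + 168.8 + 43.29 + 43.29 = 563.8 mol.

564 mol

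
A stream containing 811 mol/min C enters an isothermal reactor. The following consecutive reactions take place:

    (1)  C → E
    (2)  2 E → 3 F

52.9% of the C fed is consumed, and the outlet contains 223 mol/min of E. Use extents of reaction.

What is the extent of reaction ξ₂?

ξ₂ = 103 mol/min

Conversion of C: C consumed = 1ξ₁ = 0.529 × 811 → ξ₁ = 429 mol/min.
E balance: n_E = 0 + 1ξ₁ − 2ξ₂ = 223 → ξ₂ = (1·429 − 223)/2 = 103 mol/min.
Outlet amounts (n = n₀ + Σ ν·ξ):
  C: 811 − 1(429) = 382
  E: 0 + 1(429) − 2(103) = 223
  F: 0 + 3(103) = 309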